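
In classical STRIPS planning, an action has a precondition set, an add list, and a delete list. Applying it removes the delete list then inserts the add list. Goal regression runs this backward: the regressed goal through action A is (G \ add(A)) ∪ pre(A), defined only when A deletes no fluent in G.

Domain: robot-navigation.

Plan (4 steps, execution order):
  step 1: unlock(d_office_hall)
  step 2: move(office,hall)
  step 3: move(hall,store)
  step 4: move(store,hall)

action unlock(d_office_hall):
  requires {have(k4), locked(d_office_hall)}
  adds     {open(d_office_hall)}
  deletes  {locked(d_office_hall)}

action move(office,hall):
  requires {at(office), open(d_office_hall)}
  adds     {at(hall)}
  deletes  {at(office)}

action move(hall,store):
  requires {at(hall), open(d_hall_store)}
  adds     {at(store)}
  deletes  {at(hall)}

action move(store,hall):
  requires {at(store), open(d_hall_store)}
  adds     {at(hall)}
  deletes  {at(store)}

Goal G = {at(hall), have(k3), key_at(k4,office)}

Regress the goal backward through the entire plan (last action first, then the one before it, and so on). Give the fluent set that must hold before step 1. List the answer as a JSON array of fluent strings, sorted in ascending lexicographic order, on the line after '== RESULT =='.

Work backward from the goal:
  through step 4 (move(store,hall)): drop {at(hall)}, keep {have(k3), key_at(k4,office)}, require {at(store), open(d_hall_store)}
    → {at(store), have(k3), key_at(k4,office), open(d_hall_store)}
  through step 3 (move(hall,store)): drop {at(store)}, keep {have(k3), key_at(k4,office), open(d_hall_store)}, require {at(hall), open(d_hall_store)}
    → {at(hall), have(k3), key_at(k4,office), open(d_hall_store)}
  through step 2 (move(office,hall)): drop {at(hall)}, keep {have(k3), key_at(k4,office), open(d_hall_store)}, require {at(office), open(d_office_hall)}
    → {at(office), have(k3), key_at(k4,office), open(d_hall_store), open(d_office_hall)}
  through step 1 (unlock(d_office_hall)): drop {open(d_office_hall)}, keep {at(office), have(k3), key_at(k4,office), open(d_hall_store)}, require {have(k4), locked(d_office_hall)}
    → {at(office), have(k3), have(k4), key_at(k4,office), locked(d_office_hall), open(d_hall_store)}

== RESULT ==
["at(office)", "have(k3)", "have(k4)", "key_at(k4,office)", "locked(d_office_hall)", "open(d_hall_store)"]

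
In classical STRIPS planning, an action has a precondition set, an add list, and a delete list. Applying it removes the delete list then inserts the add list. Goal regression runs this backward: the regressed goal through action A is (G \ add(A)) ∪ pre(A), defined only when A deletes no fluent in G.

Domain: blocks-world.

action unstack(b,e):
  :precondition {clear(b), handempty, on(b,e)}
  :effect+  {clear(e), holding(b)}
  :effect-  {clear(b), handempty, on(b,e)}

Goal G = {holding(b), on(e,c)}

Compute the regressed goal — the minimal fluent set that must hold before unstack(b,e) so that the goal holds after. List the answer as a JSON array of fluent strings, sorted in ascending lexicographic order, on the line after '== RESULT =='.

Regress:
  G ∩ del = {}  (empty — regression defined)
  G \ add = {holding(b), on(e,c)} \ {clear(e), holding(b)} = {on(e,c)}
  ∪ pre   = {on(e,c)} ∪ {clear(b), handempty, on(b,e)}
          = {clear(b), handempty, on(b,e), on(e,c)}

== RESULT ==
["clear(b)", "handempty", "on(b,e)", "on(e,c)"]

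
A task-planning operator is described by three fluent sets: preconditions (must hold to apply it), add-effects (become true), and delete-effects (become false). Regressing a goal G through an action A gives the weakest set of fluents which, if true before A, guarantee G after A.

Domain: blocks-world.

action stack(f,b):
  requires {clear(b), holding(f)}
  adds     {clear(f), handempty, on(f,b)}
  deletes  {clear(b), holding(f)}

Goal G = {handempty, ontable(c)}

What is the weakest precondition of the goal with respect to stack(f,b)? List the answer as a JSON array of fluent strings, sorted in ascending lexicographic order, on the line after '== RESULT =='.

Regress:
  G ∩ del = {}  (empty — regression defined)
  G \ add = {handempty, ontable(c)} \ {clear(f), handempty, on(f,b)} = {ontable(c)}
  ∪ pre   = {ontable(c)} ∪ {clear(b), holding(f)}
          = {clear(b), holding(f), ontable(c)}

== RESULT ==
["clear(b)", "holding(f)", "ontable(c)"]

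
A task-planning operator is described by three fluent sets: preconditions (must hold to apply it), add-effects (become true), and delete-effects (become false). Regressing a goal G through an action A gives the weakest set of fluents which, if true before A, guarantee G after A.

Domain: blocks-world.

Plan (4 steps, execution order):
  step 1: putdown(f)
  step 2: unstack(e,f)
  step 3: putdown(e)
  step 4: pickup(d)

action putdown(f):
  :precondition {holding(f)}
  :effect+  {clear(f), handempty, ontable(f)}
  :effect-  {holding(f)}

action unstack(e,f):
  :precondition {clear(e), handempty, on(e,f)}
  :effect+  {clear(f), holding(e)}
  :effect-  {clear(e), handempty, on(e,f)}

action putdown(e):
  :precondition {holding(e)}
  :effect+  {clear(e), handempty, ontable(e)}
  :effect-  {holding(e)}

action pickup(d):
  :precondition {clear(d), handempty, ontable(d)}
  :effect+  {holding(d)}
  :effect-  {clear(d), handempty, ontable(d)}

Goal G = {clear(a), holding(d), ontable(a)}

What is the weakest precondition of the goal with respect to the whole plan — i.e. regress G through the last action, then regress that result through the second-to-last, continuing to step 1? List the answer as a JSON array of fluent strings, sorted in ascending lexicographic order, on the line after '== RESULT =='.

Regress step by step:
  through step 4 (pickup(d)): drop {holding(d)}, keep {clear(a), ontable(a)}, require {clear(d), handempty, ontable(d)}
    → {clear(a), clear(d), handempty, ontable(a), ontable(d)}
  through step 3 (putdown(e)): drop {handempty}, keep {clear(a), clear(d), ontable(a), ontable(d)}, require {holding(e)}
    → {clear(a), clear(d), holding(e), ontable(a), ontable(d)}
  through step 2 (unstack(e,f)): drop {holding(e)}, keep {clear(a), clear(d), ontable(a), ontable(d)}, require {clear(e), handempty, on(e,f)}
    → {clear(a), clear(d), clear(e), handempty, on(e,f), ontable(a), ontable(d)}
  through step 1 (putdown(f)): drop {handempty}, keep {clear(a), clear(d), clear(e), on(e,f), ontable(a), ontable(d)}, require {holding(f)}
    → {clear(a), clear(d), clear(e), holding(f), on(e,f), ontable(a), ontable(d)}

== RESULT ==
["clear(a)", "clear(d)", "clear(e)", "holding(f)", "on(e,f)", "ontable(a)", "ontable(d)"]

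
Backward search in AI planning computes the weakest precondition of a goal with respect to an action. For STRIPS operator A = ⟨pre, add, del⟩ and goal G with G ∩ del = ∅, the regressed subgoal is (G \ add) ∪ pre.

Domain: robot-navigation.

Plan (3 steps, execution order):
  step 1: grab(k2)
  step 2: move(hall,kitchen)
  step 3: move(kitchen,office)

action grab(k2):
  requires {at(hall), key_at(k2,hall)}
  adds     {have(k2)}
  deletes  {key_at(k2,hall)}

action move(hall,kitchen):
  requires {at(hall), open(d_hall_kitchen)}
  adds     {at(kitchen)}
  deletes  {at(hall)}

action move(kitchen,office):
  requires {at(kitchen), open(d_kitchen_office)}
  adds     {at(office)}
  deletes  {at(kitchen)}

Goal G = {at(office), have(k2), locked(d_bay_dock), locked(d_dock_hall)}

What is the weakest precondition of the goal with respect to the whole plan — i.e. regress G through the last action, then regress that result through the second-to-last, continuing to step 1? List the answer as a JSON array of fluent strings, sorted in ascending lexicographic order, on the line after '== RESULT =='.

Work backward from the goal:
  through step 3 (move(kitchen,office)): drop {at(office)}, keep {have(k2), locked(d_bay_dock), locked(d_dock_hall)}, require {at(kitchen), open(d_kitchen_office)}
    → {at(kitchen), have(k2), locked(d_bay_dock), locked(d_dock_hall), open(d_kitchen_office)}
  through step 2 (move(hall,kitchen)): drop {at(kitchen)}, keep {have(k2), locked(d_bay_dock), locked(d_dock_hall), open(d_kitchen_office)}, require {at(hall), open(d_hall_kitchen)}
    → {at(hall), have(k2), locked(d_bay_dock), locked(d_dock_hall), open(d_hall_kitchen), open(d_kitchen_office)}
  through step 1 (grab(k2)): drop {have(k2)}, keep {at(hall), locked(d_bay_dock), locked(d_dock_hall), open(d_hall_kitchen), open(d_kitchen_office)}, require {at(hall), key_at(k2,hall)}
    → {at(hall), key_at(k2,hall), locked(d_bay_dock), locked(d_dock_hall), open(d_hall_kitchen), open(d_kitchen_office)}

== RESULT ==
["at(hall)", "key_at(k2,hall)", "locked(d_bay_dock)", "locked(d_dock_hall)", "open(d_hall_kitchen)", "open(d_kitchen_office)"]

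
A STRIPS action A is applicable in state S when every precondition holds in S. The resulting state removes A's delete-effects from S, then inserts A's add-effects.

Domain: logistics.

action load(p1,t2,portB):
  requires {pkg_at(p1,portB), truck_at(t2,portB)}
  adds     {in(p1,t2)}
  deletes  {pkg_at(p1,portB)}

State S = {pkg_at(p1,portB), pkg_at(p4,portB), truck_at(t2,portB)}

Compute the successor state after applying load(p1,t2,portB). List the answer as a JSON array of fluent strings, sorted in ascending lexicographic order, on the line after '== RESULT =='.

Progress:
  pre ⊆ S: {pkg_at(p1,portB), truck_at(t2,portB)} ⊆ S  — applicable
  S \ del = {pkg_at(p4,portB), truck_at(t2,portB)}
  ∪ add   = {in(p1,t2), pkg_at(p4,portB), truck_at(t2,portB)}

== RESULT ==
["in(p1,t2)", "pkg_at(p4,portB)", "truck_at(t2,portB)"]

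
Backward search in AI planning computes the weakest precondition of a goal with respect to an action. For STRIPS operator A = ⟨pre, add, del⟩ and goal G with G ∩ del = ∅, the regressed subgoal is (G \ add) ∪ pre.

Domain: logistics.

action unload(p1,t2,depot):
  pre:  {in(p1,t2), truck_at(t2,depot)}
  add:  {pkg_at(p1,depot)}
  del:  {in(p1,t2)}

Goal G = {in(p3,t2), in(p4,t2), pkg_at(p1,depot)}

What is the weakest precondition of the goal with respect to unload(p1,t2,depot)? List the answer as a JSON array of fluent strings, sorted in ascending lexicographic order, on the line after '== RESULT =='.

Regress:
  G ∩ del = {}  (empty — regression defined)
  G \ add = {in(p3,t2), in(p4,t2), pkg_at(p1,depot)} \ {pkg_at(p1,depot)} = {in(p3,t2), in(p4,t2)}
  ∪ pre   = {in(p3,t2), in(p4,t2)} ∪ {in(p1,t2), truck_at(t2,depot)}
          = {in(p1,t2), in(p3,t2), in(p4,t2), truck_at(t2,depot)}

== RESULT ==
["in(p1,t2)", "in(p3,t2)", "in(p4,t2)", "truck_at(t2,depot)"]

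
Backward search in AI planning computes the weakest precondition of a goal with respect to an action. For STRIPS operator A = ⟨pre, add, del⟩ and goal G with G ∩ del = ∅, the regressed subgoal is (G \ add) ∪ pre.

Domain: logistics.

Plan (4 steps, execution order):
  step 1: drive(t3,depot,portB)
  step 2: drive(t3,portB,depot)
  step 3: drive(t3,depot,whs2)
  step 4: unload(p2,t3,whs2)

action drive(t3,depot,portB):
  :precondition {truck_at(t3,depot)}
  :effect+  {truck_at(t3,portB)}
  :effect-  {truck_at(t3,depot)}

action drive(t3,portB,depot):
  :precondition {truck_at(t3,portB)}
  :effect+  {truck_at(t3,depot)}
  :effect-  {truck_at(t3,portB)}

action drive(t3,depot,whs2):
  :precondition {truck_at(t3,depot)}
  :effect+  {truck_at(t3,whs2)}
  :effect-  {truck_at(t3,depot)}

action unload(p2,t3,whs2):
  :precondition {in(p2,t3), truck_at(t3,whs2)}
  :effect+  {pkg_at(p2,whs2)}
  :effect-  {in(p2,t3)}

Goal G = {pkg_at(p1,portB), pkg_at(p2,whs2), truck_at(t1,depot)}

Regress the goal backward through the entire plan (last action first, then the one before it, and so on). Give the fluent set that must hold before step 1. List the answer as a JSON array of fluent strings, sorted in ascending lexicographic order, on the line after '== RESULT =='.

Work backward from the goal:
  through step 4 (unload(p2,t3,whs2)): drop {pkg_at(p2,whs2)}, keep {pkg_at(p1,portB), truck_at(t1,depot)}, require {in(p2,t3), truck_at(t3,whs2)}
    → {in(p2,t3), pkg_at(p1,portB), truck_at(t1,depot), truck_at(t3,whs2)}
  through step 3 (drive(t3,depot,whs2)): drop {truck_at(t3,whs2)}, keep {in(p2,t3), pkg_at(p1,portB), truck_at(t1,depot)}, require {truck_at(t3,depot)}
    → {in(p2,t3), pkg_at(p1,portB), truck_at(t1,depot), truck_at(t3,depot)}
  through step 2 (drive(t3,portB,depot)): drop {truck_at(t3,depot)}, keep {in(p2,t3), pkg_at(p1,portB), truck_at(t1,depot)}, require {truck_at(t3,portB)}
    → {in(p2,t3), pkg_at(p1,portB), truck_at(t1,depot), truck_at(t3,portB)}
  through step 1 (drive(t3,depot,portB)): drop {truck_at(t3,portB)}, keep {in(p2,t3), pkg_at(p1,portB), truck_at(t1,depot)}, require {truck_at(t3,depot)}
    → {in(p2,t3), pkg_at(p1,portB), truck_at(t1,depot), truck_at(t3,depot)}

== RESULT ==
["in(p2,t3)", "pkg_at(p1,portB)", "truck_at(t1,depot)", "truck_at(t3,depot)"]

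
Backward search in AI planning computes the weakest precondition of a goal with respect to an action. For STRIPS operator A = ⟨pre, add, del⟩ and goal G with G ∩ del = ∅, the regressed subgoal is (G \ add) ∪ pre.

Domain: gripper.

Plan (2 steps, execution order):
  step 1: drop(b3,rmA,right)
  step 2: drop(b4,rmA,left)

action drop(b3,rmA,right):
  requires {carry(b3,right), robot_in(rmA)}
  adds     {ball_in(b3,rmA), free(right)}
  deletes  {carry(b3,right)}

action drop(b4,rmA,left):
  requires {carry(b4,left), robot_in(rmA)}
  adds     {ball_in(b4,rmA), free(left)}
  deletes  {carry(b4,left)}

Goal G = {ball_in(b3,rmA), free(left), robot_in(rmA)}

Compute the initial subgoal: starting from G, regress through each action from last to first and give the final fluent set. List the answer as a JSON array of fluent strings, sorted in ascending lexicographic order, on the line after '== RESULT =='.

Work backward from the goal:
  through step 2 (drop(b4,rmA,left)): drop {free(left)}, keep {ball_in(b3,rmA), robot_in(rmA)}, require {carry(b4,left), robot_in(rmA)}
    → {ball_in(b3,rmA), carry(b4,left), robot_in(rmA)}
  through step 1 (drop(b3,rmA,right)): drop {ball_in(b3,rmA)}, keep {carry(b4,left), robot_in(rmA)}, require {carry(b3,right), robot_in(rmA)}
    → {carry(b3,right), carry(b4,left), robot_in(rmA)}

== RESULT ==
["carry(b3,right)", "carry(b4,left)", "robot_in(rmA)"]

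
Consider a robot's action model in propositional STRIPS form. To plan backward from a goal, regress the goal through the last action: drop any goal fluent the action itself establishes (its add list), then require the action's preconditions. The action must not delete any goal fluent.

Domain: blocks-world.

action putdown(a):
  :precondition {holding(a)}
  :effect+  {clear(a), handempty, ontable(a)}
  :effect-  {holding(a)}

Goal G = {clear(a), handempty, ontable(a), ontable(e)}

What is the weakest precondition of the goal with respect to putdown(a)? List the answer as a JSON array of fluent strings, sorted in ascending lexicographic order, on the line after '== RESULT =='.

Regress:
  G ∩ del = {}  (empty — regression defined)
  G \ add = {clear(a), handempty, ontable(a), ontable(e)} \ {clear(a), handempty, ontable(a)} = {ontable(e)}
  ∪ pre   = {ontable(e)} ∪ {holding(a)}
          = {holding(a), ontable(e)}

== RESULT ==
["holding(a)", "ontable(e)"]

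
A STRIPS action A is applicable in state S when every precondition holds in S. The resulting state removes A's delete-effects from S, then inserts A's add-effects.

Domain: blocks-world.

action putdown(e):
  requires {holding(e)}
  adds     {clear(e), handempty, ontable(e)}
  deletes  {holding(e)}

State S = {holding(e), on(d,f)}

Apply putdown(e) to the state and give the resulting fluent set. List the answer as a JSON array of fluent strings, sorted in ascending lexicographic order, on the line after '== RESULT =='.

Progress:
  pre ⊆ S: {holding(e)} ⊆ S  — applicable
  S \ del = {on(d,f)}
  ∪ add   = {clear(e), handempty, on(d,f), ontable(e)}

== RESULT ==
["clear(e)", "handempty", "on(d,f)", "ontable(e)"]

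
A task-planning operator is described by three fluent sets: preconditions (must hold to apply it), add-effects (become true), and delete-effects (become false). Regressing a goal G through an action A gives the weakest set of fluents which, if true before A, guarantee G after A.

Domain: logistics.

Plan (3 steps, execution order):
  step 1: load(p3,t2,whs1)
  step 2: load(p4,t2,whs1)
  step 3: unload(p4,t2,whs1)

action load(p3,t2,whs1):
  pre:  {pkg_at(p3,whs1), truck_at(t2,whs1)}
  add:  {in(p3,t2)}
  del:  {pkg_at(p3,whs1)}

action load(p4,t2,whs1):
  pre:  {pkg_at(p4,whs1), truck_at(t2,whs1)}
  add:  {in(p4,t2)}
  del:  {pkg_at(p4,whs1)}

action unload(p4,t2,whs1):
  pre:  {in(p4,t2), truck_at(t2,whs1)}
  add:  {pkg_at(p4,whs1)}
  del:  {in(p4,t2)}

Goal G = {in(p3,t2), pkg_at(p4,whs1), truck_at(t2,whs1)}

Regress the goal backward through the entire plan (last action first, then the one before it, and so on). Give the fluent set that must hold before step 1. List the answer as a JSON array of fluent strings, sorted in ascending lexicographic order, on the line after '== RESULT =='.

Work backward from the goal:
  through step 3 (unload(p4,t2,whs1)): drop {pkg_at(p4,whs1)}, keep {in(p3,t2), truck_at(t2,whs1)}, require {in(p4,t2), truck_at(t2,whs1)}
    → {in(p3,t2), in(p4,t2), truck_at(t2,whs1)}
  through step 2 (load(p4,t2,whs1)): drop {in(p4,t2)}, keep {in(p3,t2), truck_at(t2,whs1)}, require {pkg_at(p4,whs1), truck_at(t2,whs1)}
    → {in(p3,t2), pkg_at(p4,whs1), truck_at(t2,whs1)}
  through step 1 (load(p3,t2,whs1)): drop {in(p3,t2)}, keep {pkg_at(p4,whs1), truck_at(t2,whs1)}, require {pkg_at(p3,whs1), truck_at(t2,whs1)}
    → {pkg_at(p3,whs1), pkg_at(p4,whs1), truck_at(t2,whs1)}

== RESULT ==
["pkg_at(p3,whs1)", "pkg_at(p4,whs1)", "truck_at(t2,whs1)"]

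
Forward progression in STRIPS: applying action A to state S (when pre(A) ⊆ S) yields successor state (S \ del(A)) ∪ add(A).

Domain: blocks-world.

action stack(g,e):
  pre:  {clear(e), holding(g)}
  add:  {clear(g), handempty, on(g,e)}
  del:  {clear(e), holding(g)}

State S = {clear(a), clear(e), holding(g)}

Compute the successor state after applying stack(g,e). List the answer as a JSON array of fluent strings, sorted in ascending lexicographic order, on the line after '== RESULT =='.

Compute (S \ del) ∪ add:
  pre ⊆ S: {clear(e), holding(g)} ⊆ S  — applicable
  S \ del = {clear(a)}
  ∪ add   = {clear(a), clear(g), handempty, on(g,e)}

== RESULT ==
["clear(a)", "clear(g)", "handempty", "on(g,e)"]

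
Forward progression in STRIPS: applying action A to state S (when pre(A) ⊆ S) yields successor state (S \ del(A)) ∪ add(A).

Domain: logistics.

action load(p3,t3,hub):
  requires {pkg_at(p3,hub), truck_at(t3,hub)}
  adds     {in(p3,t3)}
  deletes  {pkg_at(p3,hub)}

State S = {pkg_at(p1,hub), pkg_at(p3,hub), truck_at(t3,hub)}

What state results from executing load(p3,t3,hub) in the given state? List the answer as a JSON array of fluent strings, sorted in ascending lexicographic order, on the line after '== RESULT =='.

Progress:
  pre ⊆ S: {pkg_at(p3,hub), truck_at(t3,hub)} ⊆ S  — applicable
  S \ del = {pkg_at(p1,hub), truck_at(t3,hub)}
  ∪ add   = {in(p3,t3), pkg_at(p1,hub), truck_at(t3,hub)}

== RESULT ==
["in(p3,t3)", "pkg_at(p1,hub)", "truck_at(t3,hub)"]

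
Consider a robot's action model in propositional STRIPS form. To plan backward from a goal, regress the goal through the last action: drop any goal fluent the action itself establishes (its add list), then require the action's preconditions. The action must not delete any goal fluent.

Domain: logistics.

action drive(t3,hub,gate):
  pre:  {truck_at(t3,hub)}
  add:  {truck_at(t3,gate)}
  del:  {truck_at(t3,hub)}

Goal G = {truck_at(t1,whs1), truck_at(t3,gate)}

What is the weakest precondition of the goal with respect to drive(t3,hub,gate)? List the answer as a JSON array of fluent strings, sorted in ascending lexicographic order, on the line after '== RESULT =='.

Compute (G \ add) ∪ pre:
  G ∩ del = {}  (empty — regression defined)
  G \ add = {truck_at(t1,whs1), truck_at(t3,gate)} \ {truck_at(t3,gate)} = {truck_at(t1,whs1)}
  ∪ pre   = {truck_at(t1,whs1)} ∪ {truck_at(t3,hub)}
          = {truck_at(t1,whs1), truck_at(t3,hub)}

== RESULT ==
["truck_at(t1,whs1)", "truck_at(t3,hub)"]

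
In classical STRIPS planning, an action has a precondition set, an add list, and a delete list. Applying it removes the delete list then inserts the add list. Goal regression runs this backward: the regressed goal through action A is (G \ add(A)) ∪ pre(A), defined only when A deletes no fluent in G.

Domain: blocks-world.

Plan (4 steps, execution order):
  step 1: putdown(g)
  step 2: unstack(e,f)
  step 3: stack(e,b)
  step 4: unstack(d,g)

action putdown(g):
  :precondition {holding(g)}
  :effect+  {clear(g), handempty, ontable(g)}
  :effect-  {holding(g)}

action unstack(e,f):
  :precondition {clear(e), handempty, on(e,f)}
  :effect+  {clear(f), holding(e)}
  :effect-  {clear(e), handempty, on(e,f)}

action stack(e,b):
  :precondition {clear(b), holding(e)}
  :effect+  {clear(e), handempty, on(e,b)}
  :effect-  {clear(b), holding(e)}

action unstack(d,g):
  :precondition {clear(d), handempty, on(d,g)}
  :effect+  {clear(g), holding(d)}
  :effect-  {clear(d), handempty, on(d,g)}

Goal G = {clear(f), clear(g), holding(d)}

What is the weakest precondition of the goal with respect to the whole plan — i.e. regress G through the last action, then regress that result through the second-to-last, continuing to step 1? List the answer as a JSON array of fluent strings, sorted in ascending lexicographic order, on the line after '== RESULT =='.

Regress step by step:
  through step 4 (unstack(d,g)): drop {clear(g), holding(d)}, keep {clear(f)}, require {clear(d), handempty, on(d,g)}
    → {clear(d), clear(f), handempty, on(d,g)}
  through step 3 (stack(e,b)): drop {handempty}, keep {clear(d), clear(f), on(d,g)}, require {clear(b), holding(e)}
    → {clear(b), clear(d), clear(f), holding(e), on(d,g)}
  through step 2 (unstack(e,f)): drop {clear(f), holding(e)}, keep {clear(b), clear(d), on(d,g)}, require {clear(e), handempty, on(e,f)}
    → {clear(b), clear(d), clear(e), handempty, on(d,g), on(e,f)}
  through step 1 (putdown(g)): drop {handempty}, keep {clear(b), clear(d), clear(e), on(d,g), on(e,f)}, require {holding(g)}
    → {clear(b), clear(d), clear(e), holding(g), on(d,g), on(e,f)}

== RESULT ==
["clear(b)", "clear(d)", "clear(e)", "holding(g)", "on(d,g)", "on(e,f)"]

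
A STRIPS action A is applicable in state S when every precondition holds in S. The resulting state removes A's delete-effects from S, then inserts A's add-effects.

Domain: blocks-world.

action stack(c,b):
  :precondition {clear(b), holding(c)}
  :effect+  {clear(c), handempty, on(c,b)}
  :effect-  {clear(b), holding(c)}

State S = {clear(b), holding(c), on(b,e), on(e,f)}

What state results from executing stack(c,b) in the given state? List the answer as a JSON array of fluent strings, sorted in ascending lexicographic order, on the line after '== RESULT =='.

Compute (S \ del) ∪ add:
  pre ⊆ S: {clear(b), holding(c)} ⊆ S  — applicable
  S \ del = {on(b,e), on(e,f)}
  ∪ add   = {clear(c), handempty, on(b,e), on(c,b), on(e,f)}

== RESULT ==
["clear(c)", "handempty", "on(b,e)", "on(c,b)", "on(e,f)"]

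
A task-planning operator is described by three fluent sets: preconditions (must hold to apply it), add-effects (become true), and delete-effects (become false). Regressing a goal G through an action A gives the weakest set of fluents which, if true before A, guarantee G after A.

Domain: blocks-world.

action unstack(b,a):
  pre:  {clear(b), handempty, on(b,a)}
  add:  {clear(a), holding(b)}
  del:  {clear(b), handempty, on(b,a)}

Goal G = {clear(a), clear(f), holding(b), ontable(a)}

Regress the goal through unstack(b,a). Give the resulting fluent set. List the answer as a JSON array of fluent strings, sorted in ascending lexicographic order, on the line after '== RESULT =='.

Regress:
  G ∩ del = {}  (empty — regression defined)
  G \ add = {clear(a), clear(f), holding(b), ontable(a)} \ {clear(a), holding(b)} = {clear(f), ontable(a)}
  ∪ pre   = {clear(f), ontable(a)} ∪ {clear(b), handempty, on(b,a)}
          = {clear(b), clear(f), handempty, on(b,a), ontable(a)}

== RESULT ==
["clear(b)", "clear(f)", "handempty", "on(b,a)", "ontable(a)"]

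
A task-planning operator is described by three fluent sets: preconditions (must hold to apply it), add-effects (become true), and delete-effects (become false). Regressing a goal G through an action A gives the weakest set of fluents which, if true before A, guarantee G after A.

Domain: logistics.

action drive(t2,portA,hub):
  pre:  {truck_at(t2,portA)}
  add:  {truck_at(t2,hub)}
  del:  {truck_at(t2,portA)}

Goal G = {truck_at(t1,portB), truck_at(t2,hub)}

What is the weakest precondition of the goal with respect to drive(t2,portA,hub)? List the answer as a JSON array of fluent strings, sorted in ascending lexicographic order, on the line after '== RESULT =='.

Compute (G \ add) ∪ pre:
  G ∩ del = {}  (empty — regression defined)
  G \ add = {truck_at(t1,portB), truck_at(t2,hub)} \ {truck_at(t2,hub)} = {truck_at(t1,portB)}
  ∪ pre   = {truck_at(t1,portB)} ∪ {truck_at(t2,portA)}
          = {truck_at(t1,portB), truck_at(t2,portA)}

== RESULT ==
["truck_at(t1,portB)", "truck_at(t2,portA)"]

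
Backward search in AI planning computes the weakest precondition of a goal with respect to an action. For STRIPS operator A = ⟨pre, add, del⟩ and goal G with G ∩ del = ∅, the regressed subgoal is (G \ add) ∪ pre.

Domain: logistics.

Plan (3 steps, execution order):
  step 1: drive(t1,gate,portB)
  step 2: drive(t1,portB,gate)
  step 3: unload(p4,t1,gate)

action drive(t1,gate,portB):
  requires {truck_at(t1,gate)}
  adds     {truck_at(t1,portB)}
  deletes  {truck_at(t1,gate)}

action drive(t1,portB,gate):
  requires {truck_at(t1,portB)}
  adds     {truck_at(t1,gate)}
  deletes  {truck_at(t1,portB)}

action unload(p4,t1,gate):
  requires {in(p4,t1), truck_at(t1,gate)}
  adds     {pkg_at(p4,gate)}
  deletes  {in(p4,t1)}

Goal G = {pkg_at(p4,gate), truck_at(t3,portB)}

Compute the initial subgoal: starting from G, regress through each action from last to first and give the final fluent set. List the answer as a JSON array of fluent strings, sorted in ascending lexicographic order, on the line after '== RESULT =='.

Regress step by step:
  through step 3 (unload(p4,t1,gate)): drop {pkg_at(p4,gate)}, keep {truck_at(t3,portB)}, require {in(p4,t1), truck_at(t1,gate)}
    → {in(p4,t1), truck_at(t1,gate), truck_at(t3,portB)}
  through step 2 (drive(t1,portB,gate)): drop {truck_at(t1,gate)}, keep {in(p4,t1), truck_at(t3,portB)}, require {truck_at(t1,portB)}
    → {in(p4,t1), truck_at(t1,portB), truck_at(t3,portB)}
  through step 1 (drive(t1,gate,portB)): drop {truck_at(t1,portB)}, keep {in(p4,t1), truck_at(t3,portB)}, require {truck_at(t1,gate)}
    → {in(p4,t1), truck_at(t1,gate), truck_at(t3,portB)}

== RESULT ==
["in(p4,t1)", "truck_at(t1,gate)", "truck_at(t3,portB)"]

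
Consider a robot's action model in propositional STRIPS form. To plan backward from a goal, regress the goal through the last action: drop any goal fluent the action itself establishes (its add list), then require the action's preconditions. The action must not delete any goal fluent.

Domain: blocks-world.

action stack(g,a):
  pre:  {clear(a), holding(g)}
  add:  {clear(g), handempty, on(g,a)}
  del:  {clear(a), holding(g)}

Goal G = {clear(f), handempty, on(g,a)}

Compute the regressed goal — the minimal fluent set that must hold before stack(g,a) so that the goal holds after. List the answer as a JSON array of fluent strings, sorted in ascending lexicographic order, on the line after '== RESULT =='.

Compute (G \ add) ∪ pre:
  G ∩ del = {}  (empty — regression defined)
  G \ add = {clear(f), handempty, on(g,a)} \ {clear(g), handempty, on(g,a)} = {clear(f)}
  ∪ pre   = {clear(f)} ∪ {clear(a), holding(g)}
          = {clear(a), clear(f), holding(g)}

== RESULT ==
["clear(a)", "clear(f)", "holding(g)"]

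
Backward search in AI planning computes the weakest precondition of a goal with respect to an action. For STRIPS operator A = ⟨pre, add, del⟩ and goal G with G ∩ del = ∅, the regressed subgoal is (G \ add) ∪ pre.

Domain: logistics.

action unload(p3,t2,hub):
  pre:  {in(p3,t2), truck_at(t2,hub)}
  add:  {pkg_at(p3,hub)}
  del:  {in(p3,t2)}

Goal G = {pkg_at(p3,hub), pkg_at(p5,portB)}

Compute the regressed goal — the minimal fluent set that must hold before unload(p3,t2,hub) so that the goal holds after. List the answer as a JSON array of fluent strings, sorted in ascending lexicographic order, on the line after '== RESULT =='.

Compute (G \ add) ∪ pre:
  G ∩ del = {}  (empty — regression defined)
  G \ add = {pkg_at(p3,hub), pkg_at(p5,portB)} \ {pkg_at(p3,hub)} = {pkg_at(p5,portB)}
  ∪ pre   = {pkg_at(p5,portB)} ∪ {in(p3,t2), truck_at(t2,hub)}
          = {in(p3,t2), pkg_at(p5,portB), truck_at(t2,hub)}

== RESULT ==
["in(p3,t2)", "pkg_at(p5,portB)", "truck_at(t2,hub)"]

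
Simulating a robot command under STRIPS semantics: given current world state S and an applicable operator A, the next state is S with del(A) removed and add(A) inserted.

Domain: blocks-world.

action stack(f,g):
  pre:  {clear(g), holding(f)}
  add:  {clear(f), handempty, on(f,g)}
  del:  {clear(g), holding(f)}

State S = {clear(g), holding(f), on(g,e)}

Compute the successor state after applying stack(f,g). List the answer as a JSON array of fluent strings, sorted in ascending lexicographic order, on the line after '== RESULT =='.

Compute (S \ del) ∪ add:
  pre ⊆ S: {clear(g), holding(f)} ⊆ S  — applicable
  S \ del = {on(g,e)}
  ∪ add   = {clear(f), handempty, on(f,g), on(g,e)}

== RESULT ==
["clear(f)", "handempty", "on(f,g)", "on(g,e)"]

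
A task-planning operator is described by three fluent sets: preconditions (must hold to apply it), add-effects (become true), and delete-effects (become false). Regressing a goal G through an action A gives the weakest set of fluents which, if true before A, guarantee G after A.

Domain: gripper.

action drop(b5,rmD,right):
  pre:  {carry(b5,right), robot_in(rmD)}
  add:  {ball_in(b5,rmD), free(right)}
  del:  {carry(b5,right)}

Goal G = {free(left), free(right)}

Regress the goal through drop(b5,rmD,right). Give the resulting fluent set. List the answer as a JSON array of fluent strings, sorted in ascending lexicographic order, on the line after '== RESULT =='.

Regress:
  G ∩ del = {}  (empty — regression defined)
  G \ add = {free(left), free(right)} \ {ball_in(b5,rmD), free(right)} = {free(left)}
  ∪ pre   = {free(left)} ∪ {carry(b5,right), robot_in(rmD)}
          = {carry(b5,right), free(left), robot_in(rmD)}

== RESULT ==
["carry(b5,right)", "free(left)", "robot_in(rmD)"]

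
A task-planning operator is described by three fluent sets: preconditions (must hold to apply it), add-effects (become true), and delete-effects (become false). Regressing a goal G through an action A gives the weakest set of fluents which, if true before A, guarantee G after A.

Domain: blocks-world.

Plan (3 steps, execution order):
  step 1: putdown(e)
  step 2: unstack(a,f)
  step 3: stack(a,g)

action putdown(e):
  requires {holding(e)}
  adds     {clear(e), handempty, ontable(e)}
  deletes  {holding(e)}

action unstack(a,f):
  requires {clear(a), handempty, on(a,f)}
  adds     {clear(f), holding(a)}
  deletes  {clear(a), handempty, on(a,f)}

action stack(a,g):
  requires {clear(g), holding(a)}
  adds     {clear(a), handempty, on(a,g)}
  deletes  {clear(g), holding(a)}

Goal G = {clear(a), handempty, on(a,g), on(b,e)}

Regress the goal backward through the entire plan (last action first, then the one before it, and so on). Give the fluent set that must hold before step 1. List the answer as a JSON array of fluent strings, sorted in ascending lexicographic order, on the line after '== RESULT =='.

Regress step by step:
  through step 3 (stack(a,g)): drop {clear(a), handempty, on(a,g)}, keep {on(b,e)}, require {clear(g), holding(a)}
    → {clear(g), holding(a), on(b,e)}
  through step 2 (unstack(a,f)): drop {holding(a)}, keep {clear(g), on(b,e)}, require {clear(a), handempty, on(a,f)}
    → {clear(a), clear(g), handempty, on(a,f), on(b,e)}
  through step 1 (putdown(e)): drop {handempty}, keep {clear(a), clear(g), on(a,f), on(b,e)}, require {holding(e)}
    → {clear(a), clear(g), holding(e), on(a,f), on(b,e)}

== RESULT ==
["clear(a)", "clear(g)", "holding(e)", "on(a,f)", "on(b,e)"]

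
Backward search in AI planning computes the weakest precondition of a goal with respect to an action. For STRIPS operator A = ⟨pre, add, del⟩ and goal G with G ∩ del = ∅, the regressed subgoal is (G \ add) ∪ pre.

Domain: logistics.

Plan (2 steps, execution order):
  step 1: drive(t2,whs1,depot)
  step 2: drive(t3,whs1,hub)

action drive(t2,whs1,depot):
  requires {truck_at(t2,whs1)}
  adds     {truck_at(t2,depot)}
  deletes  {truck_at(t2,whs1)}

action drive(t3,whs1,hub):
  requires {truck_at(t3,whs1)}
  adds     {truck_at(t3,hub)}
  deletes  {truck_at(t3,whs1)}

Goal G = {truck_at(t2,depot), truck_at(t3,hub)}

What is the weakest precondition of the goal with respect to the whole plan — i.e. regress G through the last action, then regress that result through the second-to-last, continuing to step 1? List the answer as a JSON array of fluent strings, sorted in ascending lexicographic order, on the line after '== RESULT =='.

Regress step by step:
  through step 2 (drive(t3,whs1,hub)): drop {truck_at(t3,hub)}, keep {truck_at(t2,depot)}, require {truck_at(t3,whs1)}
    → {truck_at(t2,depot), truck_at(t3,whs1)}
  through step 1 (drive(t2,whs1,depot)): drop {truck_at(t2,depot)}, keep {truck_at(t3,whs1)}, require {truck_at(t2,whs1)}
    → {truck_at(t2,whs1), truck_at(t3,whs1)}

== RESULT ==
["truck_at(t2,whs1)", "truck_at(t3,whs1)"]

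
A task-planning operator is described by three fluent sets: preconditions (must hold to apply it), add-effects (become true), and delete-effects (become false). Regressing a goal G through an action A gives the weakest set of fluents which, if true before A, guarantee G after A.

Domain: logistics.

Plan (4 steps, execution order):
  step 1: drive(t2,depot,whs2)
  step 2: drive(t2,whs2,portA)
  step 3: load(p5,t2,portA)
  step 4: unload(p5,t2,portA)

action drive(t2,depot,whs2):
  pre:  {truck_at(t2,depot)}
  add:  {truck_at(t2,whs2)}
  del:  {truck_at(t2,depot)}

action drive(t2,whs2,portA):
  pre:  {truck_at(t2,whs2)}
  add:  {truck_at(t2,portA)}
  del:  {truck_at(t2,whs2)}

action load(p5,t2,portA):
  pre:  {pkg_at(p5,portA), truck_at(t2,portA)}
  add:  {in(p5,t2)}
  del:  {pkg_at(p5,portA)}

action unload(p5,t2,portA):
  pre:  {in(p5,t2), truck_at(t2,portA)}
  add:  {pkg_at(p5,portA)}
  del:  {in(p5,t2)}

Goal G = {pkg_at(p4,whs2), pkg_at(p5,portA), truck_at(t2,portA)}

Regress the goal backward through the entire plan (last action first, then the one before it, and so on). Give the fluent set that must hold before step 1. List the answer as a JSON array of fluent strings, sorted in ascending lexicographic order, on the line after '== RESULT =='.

Regress step by step:
  through step 4 (unload(p5,t2,portA)): drop {pkg_at(p5,portA)}, keep {pkg_at(p4,whs2), truck_at(t2,portA)}, require {in(p5,t2), truck_at(t2,portA)}
    → {in(p5,t2), pkg_at(p4,whs2), truck_at(t2,portA)}
  through step 3 (load(p5,t2,portA)): drop {in(p5,t2)}, keep {pkg_at(p4,whs2), truck_at(t2,portA)}, require {pkg_at(p5,portA), truck_at(t2,portA)}
    → {pkg_at(p4,whs2), pkg_at(p5,portA), truck_at(t2,portA)}
  through step 2 (drive(t2,whs2,portA)): drop {truck_at(t2,portA)}, keep {pkg_at(p4,whs2), pkg_at(p5,portA)}, require {truck_at(t2,whs2)}
    → {pkg_at(p4,whs2), pkg_at(p5,portA), truck_at(t2,whs2)}
  through step 1 (drive(t2,depot,whs2)): drop {truck_at(t2,whs2)}, keep {pkg_at(p4,whs2), pkg_at(p5,portA)}, require {truck_at(t2,depot)}
    → {pkg_at(p4,whs2), pkg_at(p5,portA), truck_at(t2,depot)}

== RESULT ==
["pkg_at(p4,whs2)", "pkg_at(p5,portA)", "truck_at(t2,depot)"]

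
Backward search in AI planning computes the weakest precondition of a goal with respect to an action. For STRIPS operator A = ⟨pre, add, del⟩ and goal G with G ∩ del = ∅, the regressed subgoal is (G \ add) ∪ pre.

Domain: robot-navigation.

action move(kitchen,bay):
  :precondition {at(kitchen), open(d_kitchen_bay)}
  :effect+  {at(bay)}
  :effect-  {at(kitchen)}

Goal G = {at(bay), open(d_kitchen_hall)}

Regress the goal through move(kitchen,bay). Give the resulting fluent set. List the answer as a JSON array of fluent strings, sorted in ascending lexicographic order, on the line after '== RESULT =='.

Compute (G \ add) ∪ pre:
  G ∩ del = {}  (empty — regression defined)
  G \ add = {at(bay), open(d_kitchen_hall)} \ {at(bay)} = {open(d_kitchen_hall)}
  ∪ pre   = {open(d_kitchen_hall)} ∪ {at(kitchen), open(d_kitchen_bay)}
          = {at(kitchen), open(d_kitchen_bay), open(d_kitchen_hall)}

== RESULT ==
["at(kitchen)", "open(d_kitchen_bay)", "open(d_kitchen_hall)"]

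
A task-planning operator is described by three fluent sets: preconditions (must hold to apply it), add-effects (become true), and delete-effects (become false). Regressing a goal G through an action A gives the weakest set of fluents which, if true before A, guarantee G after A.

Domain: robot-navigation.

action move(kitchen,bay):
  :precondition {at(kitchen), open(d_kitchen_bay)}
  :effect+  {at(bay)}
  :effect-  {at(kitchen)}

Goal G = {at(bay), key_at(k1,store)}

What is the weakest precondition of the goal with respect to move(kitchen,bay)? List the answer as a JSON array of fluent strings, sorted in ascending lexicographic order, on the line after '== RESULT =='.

Compute (G \ add) ∪ pre:
  G ∩ del = {}  (empty — regression defined)
  G \ add = {at(bay), key_at(k1,store)} \ {at(bay)} = {key_at(k1,store)}
  ∪ pre   = {key_at(k1,store)} ∪ {at(kitchen), open(d_kitchen_bay)}
          = {at(kitchen), key_at(k1,store), open(d_kitchen_bay)}

== RESULT ==
["at(kitchen)", "key_at(k1,store)", "open(d_kitchen_bay)"]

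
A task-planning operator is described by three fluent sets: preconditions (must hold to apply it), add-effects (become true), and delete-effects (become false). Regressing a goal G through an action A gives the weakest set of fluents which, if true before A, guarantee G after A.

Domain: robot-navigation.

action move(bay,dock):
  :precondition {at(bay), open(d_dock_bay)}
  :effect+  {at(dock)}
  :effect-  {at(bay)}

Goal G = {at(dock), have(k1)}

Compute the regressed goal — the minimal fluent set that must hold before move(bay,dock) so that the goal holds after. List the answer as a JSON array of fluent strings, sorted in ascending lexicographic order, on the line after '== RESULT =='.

Regress:
  G ∩ del = {}  (empty — regression defined)
  G \ add = {at(dock), have(k1)} \ {at(dock)} = {have(k1)}
  ∪ pre   = {have(k1)} ∪ {at(bay), open(d_dock_bay)}
          = {at(bay), have(k1), open(d_dock_bay)}

== RESULT ==
["at(bay)", "have(k1)", "open(d_dock_bay)"]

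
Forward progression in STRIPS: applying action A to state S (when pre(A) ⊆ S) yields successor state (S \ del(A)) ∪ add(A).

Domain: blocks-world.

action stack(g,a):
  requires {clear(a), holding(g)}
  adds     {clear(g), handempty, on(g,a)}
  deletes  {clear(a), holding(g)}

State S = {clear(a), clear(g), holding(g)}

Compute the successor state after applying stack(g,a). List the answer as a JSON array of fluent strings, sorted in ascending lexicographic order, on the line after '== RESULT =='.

Progress:
  pre ⊆ S: {clear(a), holding(g)} ⊆ S  — applicable
  S \ del = {clear(g)}
  ∪ add   = {clear(g), handempty, on(g,a)}

== RESULT ==
["clear(g)", "handempty", "on(g,a)"]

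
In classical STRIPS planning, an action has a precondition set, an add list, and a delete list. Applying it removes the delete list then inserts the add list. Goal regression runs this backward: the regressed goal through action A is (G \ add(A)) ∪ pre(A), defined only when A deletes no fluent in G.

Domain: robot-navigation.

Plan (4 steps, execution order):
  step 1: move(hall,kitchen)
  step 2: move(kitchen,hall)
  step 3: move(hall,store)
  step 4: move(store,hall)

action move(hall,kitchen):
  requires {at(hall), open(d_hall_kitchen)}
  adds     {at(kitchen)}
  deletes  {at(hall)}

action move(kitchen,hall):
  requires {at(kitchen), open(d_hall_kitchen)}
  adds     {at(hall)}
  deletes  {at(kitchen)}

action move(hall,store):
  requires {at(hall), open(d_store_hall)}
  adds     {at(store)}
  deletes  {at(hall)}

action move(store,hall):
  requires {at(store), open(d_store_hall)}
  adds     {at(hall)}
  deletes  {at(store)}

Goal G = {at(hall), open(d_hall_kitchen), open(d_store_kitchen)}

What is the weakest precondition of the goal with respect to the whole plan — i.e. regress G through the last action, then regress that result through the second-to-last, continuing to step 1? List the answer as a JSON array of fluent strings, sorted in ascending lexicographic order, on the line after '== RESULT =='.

Work backward from the goal:
  through step 4 (move(store,hall)): drop {at(hall)}, keep {open(d_hall_kitchen), open(d_store_kitchen)}, require {at(store), open(d_store_hall)}
    → {at(store), open(d_hall_kitchen), open(d_store_hall), open(d_store_kitchen)}
  through step 3 (move(hall,store)): drop {at(store)}, keep {open(d_hall_kitchen), open(d_store_hall), open(d_store_kitchen)}, require {at(hall), open(d_store_hall)}
    → {at(hall), open(d_hall_kitchen), open(d_store_hall), open(d_store_kitchen)}
  through step 2 (move(kitchen,hall)): drop {at(hall)}, keep {open(d_hall_kitchen), open(d_store_hall), open(d_store_kitchen)}, require {at(kitchen), open(d_hall_kitchen)}
    → {at(kitchen), open(d_hall_kitchen), open(d_store_hall), open(d_store_kitchen)}
  through step 1 (move(hall,kitchen)): drop {at(kitchen)}, keep {open(d_hall_kitchen), open(d_store_hall), open(d_store_kitchen)}, require {at(hall), open(d_hall_kitchen)}
    → {at(hall), open(d_hall_kitchen), open(d_store_hall), open(d_store_kitchen)}

== RESULT ==
["at(hall)", "open(d_hall_kitchen)", "open(d_store_hall)", "open(d_store_kitchen)"]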